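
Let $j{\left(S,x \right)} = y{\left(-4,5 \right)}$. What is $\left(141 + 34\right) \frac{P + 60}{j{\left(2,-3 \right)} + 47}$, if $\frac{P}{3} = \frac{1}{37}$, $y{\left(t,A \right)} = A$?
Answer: $\frac{29925}{148} \approx 202.2$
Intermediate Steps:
$P = \frac{3}{37} \approx 0.081081$
$j{\left(S,x \right)} = 5$
$\left(141 + 34\right) \frac{P + 60}{j{\left(2,-3 \right)} + 47} = \left(141 + 34\right) \frac{\frac{3}{37} + 60}{5 + 47} = 175 \frac{2223}{37 \cdot 52} = 175 \cdot \frac{2223}{37} \cdot \frac{1}{52} = 175 \cdot \frac{171}{148} = \frac{29925}{148}$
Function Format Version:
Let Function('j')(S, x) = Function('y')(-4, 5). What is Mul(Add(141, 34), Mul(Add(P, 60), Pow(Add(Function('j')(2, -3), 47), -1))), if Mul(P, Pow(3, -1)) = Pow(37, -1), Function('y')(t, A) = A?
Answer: Rational(29925, 148) ≈ 202.20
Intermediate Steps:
P = Rational(3, 37) (P = Mul(3, Pow(37, -1)) = Mul(3, Rational(1, 37)) = Rational(3, 37) ≈ 0.081081)
Function('j')(S, x) = 5
Mul(Add(141, 34), Mul(Add(P, 60), Pow(Add(Function('j')(2, -3), 47), -1))) = Mul(Add(141, 34), Mul(Add(Rational(3, 37), 60), Pow(Add(5, 47), -1))) = Mul(175, Mul(Rational(2223, 37), Pow(52, -1))) = Mul(175, Mul(Rational(2223, 37), Rational(1, 52))) = Mul(175, Rational(171, 148)) = Rational(29925, 148)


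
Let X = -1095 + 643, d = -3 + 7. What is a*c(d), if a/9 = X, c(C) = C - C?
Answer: 0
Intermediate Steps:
d = 4
X = -452
c(C) = 0
a = -4068 (a = 9*(-452) = -4068)
a*c(d) = -4068*0 = 0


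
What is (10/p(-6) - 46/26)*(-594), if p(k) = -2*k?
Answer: 7227/13 ≈ 555.92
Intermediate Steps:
(10/p(-6) - 46/26)*(-594) = (10/((-2*(-6))) - 46/26)*(-594) = (10/12 - 46*1/26)*(-594) = (10*(1/12) - 23/13)*(-594) = (5/6 - 23/13)*(-594) = -73/78*(-594) = 7227/13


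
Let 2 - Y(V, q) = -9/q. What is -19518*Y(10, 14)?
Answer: -361083/7 ≈ -51583.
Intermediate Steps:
Y(V, q) = 2 + 9/q (Y(V, q) = 2 - (-9)/q = 2 + 9/q)
-19518*Y(10, 14) = -19518*(2 + 9/14) = -19518*37/14 = -361083/7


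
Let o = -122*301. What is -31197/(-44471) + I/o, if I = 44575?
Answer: -119525513/233294866 ≈ -0.51234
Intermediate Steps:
o = -36722
-31197/(-44471) + I/o = -31197/(-44471) + 44575/(-36722) = -31197*(-1/44471) + 44575*(-1/36722) = 31197/44471 - 44575/36722 = -119525513/233294866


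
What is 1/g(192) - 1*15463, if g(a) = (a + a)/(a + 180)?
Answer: -494785/32 ≈ -15462.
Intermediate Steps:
g(a) = 2*a/(180 + a) (g(a) = (2*a)/(180 + a) = 2*a/(180 + a))
1/g(192) - 1*15463 = 1/(2*192/(180 + 192)) - 1*15463 = 1/(2*192/372) - 15463 = 1/(2*192*(1/372)) - 15463 = 1/(32/31) - 15463 = 31/32 - 15463 = -494785/32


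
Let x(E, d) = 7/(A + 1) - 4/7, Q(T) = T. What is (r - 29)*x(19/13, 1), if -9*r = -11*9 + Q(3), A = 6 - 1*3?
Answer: -605/28 ≈ -21.607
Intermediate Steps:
A = 3 (A = 6 - 3 = 3)
r = 32/3 (r = -(-11*9 + 3)/9 = -(-99 + 3)/9 = -⅑*(-96) = 32/3 ≈ 10.667)
x(E, d) = 33/28 (x(E, d) = 7/(3 + 1) - 4/7 = 7/4 - 4*⅐ = 7*(¼) - 4/7 = 7/4 - 4/7 = 33/28)
(r - 29)*x(19/13, 1) = (32/3 - 29)*(33/28) = -55/3*33/28 = -605/28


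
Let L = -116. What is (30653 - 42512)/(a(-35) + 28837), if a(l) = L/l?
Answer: -415065/1009411 ≈ -0.41120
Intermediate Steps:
a(l) = -116/l
(30653 - 42512)/(a(-35) + 28837) = (30653 - 42512)/(-116/(-35) + 28837) = -11859/(-116*(-1/35) + 28837) = -11859/(116/35 + 28837) = -11859/1009411/35 = -11859*35/1009411 = -415065/1009411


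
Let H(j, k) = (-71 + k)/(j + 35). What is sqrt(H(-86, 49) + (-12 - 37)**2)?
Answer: sqrt(6246123)/51 ≈ 49.004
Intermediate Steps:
H(j, k) = (-71 + k)/(35 + j)
sqrt(H(-86, 49) + (-12 - 37)**2) = sqrt((-71 + 49)/(35 - 86) + (-12 - 37)**2) = sqrt(-22/(-51) + (-49)**2) = sqrt(-1/51*(-22) + 2401) = sqrt(22/51 + 2401) = sqrt(122473/51) = sqrt(6246123)/51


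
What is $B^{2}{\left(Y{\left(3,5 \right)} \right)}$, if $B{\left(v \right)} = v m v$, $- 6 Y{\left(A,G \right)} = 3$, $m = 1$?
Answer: $\frac{1}{16} \approx 0.0625$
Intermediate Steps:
$Y{\left(A,G \right)} = - \frac{1}{2}$ ($Y{\left(A,G \right)} = \left(- \frac{1}{6}\right) 3 = - \frac{1}{2}$)
$B{\left(v \right)} = v^{2}$ ($B{\left(v \right)} = v 1 v = v v = v^{2}$)
$B^{2}{\left(Y{\left(3,5 \right)} \right)} = \left(\left(- \frac{1}{2}\right)^{2}\right)^{2} = \left(\frac{1}{4}\right)^{2} = \frac{1}{16}$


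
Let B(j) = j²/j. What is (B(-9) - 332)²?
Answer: 116281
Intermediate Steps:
B(j) = j
(B(-9) - 332)² = (-9 - 332)² = (-341)² = 116281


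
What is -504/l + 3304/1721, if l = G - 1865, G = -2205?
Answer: 7157332/3502235 ≈ 2.0436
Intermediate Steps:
l = -4070 (l = -2205 - 1865 = -4070)
-504/l + 3304/1721 = -504/(-4070) + 3304/1721 = -504*(-1/4070) + 3304*(1/1721) = 252/2035 + 3304/1721 = 7157332/3502235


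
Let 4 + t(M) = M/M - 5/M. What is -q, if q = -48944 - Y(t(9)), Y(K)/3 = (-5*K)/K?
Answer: 48929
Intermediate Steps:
t(M) = -3 - 5/M (t(M) = -4 + (M/M - 5/M) = -4 + (1 - 5/M) = -3 - 5/M)
Y(K) = -15 (Y(K) = 3*((-5*K)/K) = 3*(-5) = -15)
q = -48929 (q = -48944 - 1*(-15) = -48944 + 15 = -48929)
-q = -1*(-48929) = 48929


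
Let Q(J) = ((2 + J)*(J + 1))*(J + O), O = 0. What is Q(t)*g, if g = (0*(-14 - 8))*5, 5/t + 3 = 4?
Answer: 0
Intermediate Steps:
t = 5 (t = 5/(-3 + 4) = 5/1 = 5*1 = 5)
g = 0 (g = (0*(-22))*5 = 0*5 = 0)
Q(J) = J*(1 + J)*(2 + J) (Q(J) = ((2 + J)*(J + 1))*(J + 0) = ((2 + J)*(1 + J))*J = ((1 + J)*(2 + J))*J = J*(1 + J)*(2 + J))
Q(t)*g = (5*(2 + 5² + 3*5))*0 = (5*(2 + 25 + 15))*0 = (5*42)*0 = 210*0 = 0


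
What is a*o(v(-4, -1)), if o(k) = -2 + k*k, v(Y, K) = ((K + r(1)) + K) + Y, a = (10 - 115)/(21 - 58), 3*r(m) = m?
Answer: 9485/111 ≈ 85.450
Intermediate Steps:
r(m) = m/3
a = 105/37 (a = -105/(-37) = -105*(-1/37) = 105/37 ≈ 2.8378)
v(Y, K) = ⅓ + Y + 2*K (v(Y, K) = ((K + (⅓)*1) + K) + Y = ((K + ⅓) + K) + Y = ((⅓ + K) + K) + Y = (⅓ + 2*K) + Y = ⅓ + Y + 2*K)
o(k) = -2 + k²
a*o(v(-4, -1)) = 105*(-2 + (⅓ - 4 + 2*(-1))²)/37 = 105*(-2 + (⅓ - 4 - 2)²)/37 = 105*(-2 + (-17/3)²)/37 = 105*(-2 + 289/9)/37 = (105/37)*(271/9) = 9485/111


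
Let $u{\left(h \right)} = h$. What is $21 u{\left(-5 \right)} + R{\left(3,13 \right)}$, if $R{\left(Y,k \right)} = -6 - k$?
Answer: $-124$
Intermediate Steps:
$21 u{\left(-5 \right)} + R{\left(3,13 \right)} = 21 \left(-5\right) - 19 = -105 - 19 = -124$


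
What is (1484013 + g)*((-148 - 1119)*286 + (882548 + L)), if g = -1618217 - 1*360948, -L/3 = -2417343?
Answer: -3848427801680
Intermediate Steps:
L = 7252029 (L = -3*(-2417343) = 7252029)
g = -1979165 (g = -1618217 - 360948 = -1979165)
(1484013 + g)*((-148 - 1119)*286 + (882548 + L)) = (1484013 - 1979165)*((-148 - 1119)*286 + (882548 + 7252029)) = -495152*(-1267*286 + 8134577) = -495152*(-362362 + 8134577) = -495152*7772215 = -3848427801680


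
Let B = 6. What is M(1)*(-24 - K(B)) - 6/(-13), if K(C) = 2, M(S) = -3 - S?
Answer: 1358/13 ≈ 104.46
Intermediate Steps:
M(1)*(-24 - K(B)) - 6/(-13) = (-3 - 1*1)*(-24 - 1*2) - 6/(-13) = (-3 - 1)*(-24 - 2) - 6*(-1/13) = -4*(-26) + 6/13 = 104 + 6/13 = 1358/13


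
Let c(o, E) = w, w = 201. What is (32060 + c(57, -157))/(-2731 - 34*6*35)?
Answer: -32261/9871 ≈ -3.2683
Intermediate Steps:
c(o, E) = 201
(32060 + c(57, -157))/(-2731 - 34*6*35) = (32060 + 201)/(-2731 - 34*6*35) = 32261/(-2731 - 204*35) = 32261/(-2731 - 7140) = 32261/(-9871) = 32261*(-1/9871) = -32261/9871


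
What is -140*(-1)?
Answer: 140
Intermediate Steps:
-140*(-1) = 140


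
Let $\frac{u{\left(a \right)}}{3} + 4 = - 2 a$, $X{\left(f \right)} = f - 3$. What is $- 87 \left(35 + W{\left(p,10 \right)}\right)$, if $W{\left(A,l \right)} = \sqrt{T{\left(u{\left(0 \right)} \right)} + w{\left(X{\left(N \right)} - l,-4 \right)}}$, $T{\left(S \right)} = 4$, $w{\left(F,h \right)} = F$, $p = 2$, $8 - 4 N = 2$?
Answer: $-3045 - \frac{87 i \sqrt{30}}{2} \approx -3045.0 - 238.26 i$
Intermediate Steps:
$N = \frac{3}{2}$ ($N = 2 - \frac{1}{2} = \frac{3}{2} \approx 1.5$)
$X{\left(f \right)} = -3 + f$
$u{\left(a \right)} = -12 - 6 a$ ($u{\left(a \right)} = -12 + 3 \left(- 2 a\right) = -12 - 6 a$)
$W{\left(A,l \right)} = \sqrt{\frac{5}{2} - l}$ ($W{\left(A,l \right)} = \sqrt{4 - \left(\frac{3}{2} + l\right)} = \sqrt{\frac{5}{2} - l}$)
$- 87 \left(35 + W{\left(p,10 \right)}\right) = - 87 \left(35 + \frac{\sqrt{10 - 40}}{2}\right) = - 87 \left(35 + \frac{\sqrt{-30}}{2}\right) = - 87 \left(35 + \frac{i \sqrt{30}}{2}\right) = -3045 - \frac{87 i \sqrt{30}}{2}$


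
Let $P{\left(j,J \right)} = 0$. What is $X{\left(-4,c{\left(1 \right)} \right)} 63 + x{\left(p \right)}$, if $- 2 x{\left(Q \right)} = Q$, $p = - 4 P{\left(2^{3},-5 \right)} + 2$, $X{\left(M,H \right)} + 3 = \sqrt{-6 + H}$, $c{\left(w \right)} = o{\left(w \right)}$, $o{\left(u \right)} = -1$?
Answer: $-190 + 63 i \sqrt{7} \approx -190.0 + 166.68 i$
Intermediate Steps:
$c{\left(w \right)} = -1$
$X{\left(M,H \right)} = -3 + \sqrt{-6 + H}$
$p = 2$ ($p = \left(-4\right) 0 + 2 = 0 + 2 = 2$)
$x{\left(Q \right)} = - \frac{Q}{2}$
$X{\left(-4,c{\left(1 \right)} \right)} 63 + x{\left(p \right)} = \left(-3 + \sqrt{-6 - 1}\right) 63 - 1 = \left(-3 + \sqrt{-7}\right) 63 - 1 = \left(-3 + i \sqrt{7}\right) 63 - 1 = \left(-189 + 63 i \sqrt{7}\right) - 1 = -190 + 63 i \sqrt{7}$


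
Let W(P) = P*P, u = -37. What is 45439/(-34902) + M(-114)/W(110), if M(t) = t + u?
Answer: -277541051/211157100 ≈ -1.3144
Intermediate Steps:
W(P) = P²
M(t) = -37 + t (M(t) = t - 37 = -37 + t)
45439/(-34902) + M(-114)/W(110) = 45439/(-34902) + (-37 - 114)/(110²) = 45439*(-1/34902) - 151/12100 = -45439/34902 - 151*1/12100 = -45439/34902 - 151/12100 = -277541051/211157100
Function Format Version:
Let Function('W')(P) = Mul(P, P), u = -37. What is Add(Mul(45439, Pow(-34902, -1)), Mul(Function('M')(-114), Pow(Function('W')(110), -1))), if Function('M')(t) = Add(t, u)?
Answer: Rational(-277541051, 211157100) ≈ -1.3144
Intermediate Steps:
Function('W')(P) = Pow(P, 2)
Function('M')(t) = Add(-37, t) (Function('M')(t) = Add(t, -37) = Add(-37, t))
Add(Mul(45439, Pow(-34902, -1)), Mul(Function('M')(-114), Pow(Function('W')(110), -1))) = Add(Mul(45439, Pow(-34902, -1)), Mul(Add(-37, -114), Pow(Pow(110, 2), -1))) = Add(Mul(45439, Rational(-1, 34902)), Mul(-151, Pow(12100, -1))) = Add(Rational(-45439, 34902), Mul(-151, Rational(1, 12100))) = Add(Rational(-45439, 34902), Rational(-151, 12100)) = Rational(-277541051, 211157100)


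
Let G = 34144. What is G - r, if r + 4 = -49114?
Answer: 83262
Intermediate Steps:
r = -49118 (r = -4 - 49114 = -49118)
G - r = 34144 - 1*(-49118) = 34144 + 49118 = 83262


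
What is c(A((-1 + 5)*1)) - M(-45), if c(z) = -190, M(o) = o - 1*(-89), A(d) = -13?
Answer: -234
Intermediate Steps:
M(o) = 89 + o (M(o) = o + 89 = 89 + o)
c(A((-1 + 5)*1)) - M(-45) = -190 - (89 - 45) = -190 - 1*44 = -190 - 44 = -234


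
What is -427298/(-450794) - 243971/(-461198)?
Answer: 153524822989/103952645606 ≈ 1.4769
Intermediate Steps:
-427298/(-450794) - 243971/(-461198) = -427298*(-1/450794) - 243971*(-1/461198) = 213649/225397 + 243971/461198 = 153524822989/103952645606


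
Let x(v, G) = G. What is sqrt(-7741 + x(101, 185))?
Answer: 2*I*sqrt(1889) ≈ 86.925*I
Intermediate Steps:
sqrt(-7741 + x(101, 185)) = sqrt(-7741 + 185) = sqrt(-7556) = 2*I*sqrt(1889)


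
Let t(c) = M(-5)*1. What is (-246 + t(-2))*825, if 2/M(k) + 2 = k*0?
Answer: -203775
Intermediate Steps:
M(k) = -1 (M(k) = 2/(-2 + k*0) = 2/(-2 + 0) = 2/(-2) = 2*(-½) = -1)
t(c) = -1 (t(c) = -1*1 = -1)
(-246 + t(-2))*825 = (-246 - 1)*825 = -247*825 = -203775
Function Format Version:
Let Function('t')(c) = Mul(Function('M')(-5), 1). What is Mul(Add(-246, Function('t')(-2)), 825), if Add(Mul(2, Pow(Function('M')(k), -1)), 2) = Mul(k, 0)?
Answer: -203775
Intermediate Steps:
Function('M')(k) = -1 (Function('M')(k) = Mul(2, Pow(Add(-2, Mul(k, 0)), -1)) = Mul(2, Pow(Add(-2, 0), -1)) = Mul(2, Pow(-2, -1)) = Mul(2, Rational(-1, 2)) = -1)
Function('t')(c) = -1 (Function('t')(c) = Mul(-1, 1) = -1)
Mul(Add(-246, Function('t')(-2)), 825) = Mul(Add(-246, -1), 825) = Mul(-247, 825) = -203775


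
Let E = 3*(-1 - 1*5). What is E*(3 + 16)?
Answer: -342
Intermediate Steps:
E = -18 (E = 3*(-1 - 5) = 3*(-6) = -18)
E*(3 + 16) = -18*(3 + 16) = -18*19 = -342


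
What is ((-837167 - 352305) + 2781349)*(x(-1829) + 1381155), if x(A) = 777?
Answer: 2199865766364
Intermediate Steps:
((-837167 - 352305) + 2781349)*(x(-1829) + 1381155) = ((-837167 - 352305) + 2781349)*(777 + 1381155) = (-1189472 + 2781349)*1381932 = 1591877*1381932 = 2199865766364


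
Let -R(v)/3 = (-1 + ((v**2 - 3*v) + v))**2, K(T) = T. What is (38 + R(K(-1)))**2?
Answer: 676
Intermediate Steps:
R(v) = -3*(-1 + v**2 - 2*v)**2 (R(v) = -3*(-1 + ((v**2 - 3*v) + v))**2 = -3*(-1 + (v**2 - 2*v))**2 = -3*(-1 + v**2 - 2*v)**2)
(38 + R(K(-1)))**2 = (38 - 3*(1 - 1*(-1)**2 + 2*(-1))**2)**2 = (38 - 3*(1 - 1*1 - 2)**2)**2 = (38 - 3*(1 - 1 - 2)**2)**2 = (38 - 3*(-2)**2)**2 = (38 - 3*4)**2 = (38 - 12)**2 = 26**2 = 676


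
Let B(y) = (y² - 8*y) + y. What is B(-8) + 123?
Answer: 243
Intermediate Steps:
B(y) = y² - 7*y
B(-8) + 123 = -8*(-7 - 8) + 123 = -8*(-15) + 123 = 120 + 123 = 243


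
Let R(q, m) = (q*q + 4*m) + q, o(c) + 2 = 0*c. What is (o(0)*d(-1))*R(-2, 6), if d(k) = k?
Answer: 52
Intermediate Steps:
o(c) = -2 (o(c) = -2 + 0*c = -2 + 0 = -2)
R(q, m) = q + q² + 4*m (R(q, m) = (q² + 4*m) + q = q + q² + 4*m)
(o(0)*d(-1))*R(-2, 6) = (-2*(-1))*(-2 + (-2)² + 4*6) = 2*(-2 + 4 + 24) = 2*26 = 52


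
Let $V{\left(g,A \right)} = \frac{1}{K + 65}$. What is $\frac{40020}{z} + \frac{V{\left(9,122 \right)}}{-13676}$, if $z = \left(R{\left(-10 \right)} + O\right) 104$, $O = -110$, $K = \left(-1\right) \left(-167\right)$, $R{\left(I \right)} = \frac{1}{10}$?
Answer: $- \frac{12209302699}{3486942368} \approx -3.5014$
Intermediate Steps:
$R{\left(I \right)} = \frac{1}{10}$
$K = 167$
$V{\left(g,A \right)} = \frac{1}{232}$ ($V{\left(g,A \right)} = \frac{1}{167 + 65} = \frac{1}{232}$)
$z = - \frac{57148}{5}$ ($z = \left(\frac{1}{10} - 110\right) 104 = \left(- \frac{1099}{10}\right) 104 = - \frac{57148}{5} \approx -11430.0$)
$\frac{40020}{z} + \frac{V{\left(9,122 \right)}}{-13676} = \frac{40020}{- \frac{57148}{5}} + \frac{1}{232 \left(-13676\right)} = 40020 \left(- \frac{5}{57148}\right) + \frac{1}{232} \left(- \frac{1}{13676}\right) = - \frac{50025}{14287} - \frac{1}{3172832} = - \frac{12209302699}{3486942368}$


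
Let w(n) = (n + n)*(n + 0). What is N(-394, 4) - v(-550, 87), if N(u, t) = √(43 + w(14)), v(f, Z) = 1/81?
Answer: -1/81 + √435 ≈ 20.844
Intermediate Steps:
w(n) = 2*n² (w(n) = (2*n)*n = 2*n²)
v(f, Z) = 1/81
N(u, t) = √435 (N(u, t) = √(43 + 2*14²) = √(43 + 2*196) = √(43 + 392) = √435)
N(-394, 4) - v(-550, 87) = √435 - 1*1/81 = √435 - 1/81 = -1/81 + √435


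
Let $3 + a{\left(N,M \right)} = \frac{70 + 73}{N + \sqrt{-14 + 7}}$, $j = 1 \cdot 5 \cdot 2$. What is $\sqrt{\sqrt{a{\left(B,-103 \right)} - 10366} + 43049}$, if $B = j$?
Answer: $\sqrt{43049 + \sqrt{\frac{-103547 - 10369 i \sqrt{7}}{10 + i \sqrt{7}}}} \approx 207.48 - 0.245 i$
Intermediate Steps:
$j = 10$ ($j = 5 \cdot 2 = 10$)
$B = 10$
$a{\left(N,M \right)} = -3 + \frac{143}{N + i \sqrt{7}}$ ($a{\left(N,M \right)} = -3 + \frac{70 + 73}{N + \sqrt{-14 + 7}} = -3 + \frac{143}{N + \sqrt{-7}} = -3 + \frac{143}{N + i \sqrt{7}}$)
$\sqrt{\sqrt{a{\left(B,-103 \right)} - 10366} + 43049} = \sqrt{\sqrt{\frac{143 - 30 - 3 i \sqrt{7}}{10 + i \sqrt{7}} - 10366} + 43049} = \sqrt{\sqrt{\frac{113 - 3 i \sqrt{7}}{10 + i \sqrt{7}} - 10366} + 43049} = \sqrt{\sqrt{-10366 + \frac{113 - 3 i \sqrt{7}}{10 + i \sqrt{7}}} + 43049} = \sqrt{43049 + \sqrt{-10366 + \frac{113 - 3 i \sqrt{7}}{10 + i \sqrt{7}}}}$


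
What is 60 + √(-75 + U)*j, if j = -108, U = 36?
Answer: 60 - 108*I*√39 ≈ 60.0 - 674.46*I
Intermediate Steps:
60 + √(-75 + U)*j = 60 + √(-75 + 36)*(-108) = 60 + √(-39)*(-108) = 60 + (I*√39)*(-108) = 60 - 108*I*√39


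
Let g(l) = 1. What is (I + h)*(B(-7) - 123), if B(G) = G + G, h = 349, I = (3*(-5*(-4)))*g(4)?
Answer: -56033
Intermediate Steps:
I = 60 (I = (3*(-5*(-4)))*1 = (3*20)*1 = 60*1 = 60)
B(G) = 2*G
(I + h)*(B(-7) - 123) = (60 + 349)*(2*(-7) - 123) = 409*(-14 - 123) = 409*(-137) = -56033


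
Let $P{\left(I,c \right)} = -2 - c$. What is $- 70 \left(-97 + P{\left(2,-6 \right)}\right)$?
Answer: $6510$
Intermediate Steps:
$- 70 \left(-97 + P{\left(2,-6 \right)}\right) = - 70 \left(-97 - -4\right) = - 70 \left(-97 + \left(-2 + 6\right)\right) = - 70 \left(-97 + 4\right) = \left(-70\right) \left(-93\right) = 6510$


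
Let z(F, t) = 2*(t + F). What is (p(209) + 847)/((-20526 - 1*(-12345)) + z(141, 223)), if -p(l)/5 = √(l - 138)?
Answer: -847/7453 + 5*√71/7453 ≈ -0.10799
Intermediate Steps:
z(F, t) = 2*F + 2*t (z(F, t) = 2*(F + t) = 2*F + 2*t)
p(l) = -5*√(-138 + l) (p(l) = -5*√(l - 138) = -5*√(-138 + l))
(p(209) + 847)/((-20526 - 1*(-12345)) + z(141, 223)) = (-5*√(-138 + 209) + 847)/((-20526 - 1*(-12345)) + (2*141 + 2*223)) = (-5*√71 + 847)/((-20526 + 12345) + (282 + 446)) = (847 - 5*√71)/(-8181 + 728) = (847 - 5*√71)/(-7453) = (847 - 5*√71)*(-1/7453) = -847/7453 + 5*√71/7453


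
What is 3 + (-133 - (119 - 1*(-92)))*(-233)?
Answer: 80155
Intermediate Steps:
3 + (-133 - (119 - 1*(-92)))*(-233) = 3 + (-133 - (119 + 92))*(-233) = 3 + (-133 - 1*211)*(-233) = 3 + (-133 - 211)*(-233) = 3 - 344*(-233) = 3 + 80152 = 80155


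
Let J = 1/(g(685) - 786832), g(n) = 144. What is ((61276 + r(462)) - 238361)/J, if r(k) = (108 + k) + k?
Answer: 138498782464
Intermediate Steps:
r(k) = 108 + 2*k
J = -1/786688 (J = 1/(144 - 786832) = 1/(-786688) = -1/786688 ≈ -1.2712e-6)
((61276 + r(462)) - 238361)/J = ((61276 + (108 + 2*462)) - 238361)/(-1/786688) = ((61276 + (108 + 924)) - 238361)*(-786688) = ((61276 + 1032) - 238361)*(-786688) = (62308 - 238361)*(-786688) = -176053*(-786688) = 138498782464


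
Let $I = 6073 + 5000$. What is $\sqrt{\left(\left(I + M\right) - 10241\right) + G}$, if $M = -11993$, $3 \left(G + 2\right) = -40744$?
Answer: $\frac{i \sqrt{222699}}{3} \approx 157.3 i$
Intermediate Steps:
$G = - \frac{40750}{3}$ ($G = -2 + \frac{1}{3} \left(-40744\right) = -2 - \frac{40744}{3} = - \frac{40750}{3} \approx -13583.0$)
$I = 11073$
$\sqrt{\left(\left(I + M\right) - 10241\right) + G} = \sqrt{\left(\left(11073 - 11993\right) - 10241\right) - \frac{40750}{3}} = \sqrt{\left(-920 - 10241\right) - \frac{40750}{3}} = \sqrt{-11161 - \frac{40750}{3}} = \sqrt{- \frac{74233}{3}} = \frac{i \sqrt{222699}}{3}$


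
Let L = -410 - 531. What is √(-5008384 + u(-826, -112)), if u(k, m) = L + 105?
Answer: 6*I*√139145 ≈ 2238.1*I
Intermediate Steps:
L = -941
u(k, m) = -836 (u(k, m) = -941 + 105 = -836)
√(-5008384 + u(-826, -112)) = √(-5008384 - 836) = √(-5009220) = 6*I*√139145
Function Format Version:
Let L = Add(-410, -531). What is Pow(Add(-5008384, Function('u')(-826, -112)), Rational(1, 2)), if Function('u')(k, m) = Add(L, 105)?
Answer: Mul(6, I, Pow(139145, Rational(1, 2))) ≈ Mul(2238.1, I)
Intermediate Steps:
L = -941
Function('u')(k, m) = -836 (Function('u')(k, m) = Add(-941, 105) = -836)
Pow(Add(-5008384, Function('u')(-826, -112)), Rational(1, 2)) = Pow(Add(-5008384, -836), Rational(1, 2)) = Pow(-5009220, Rational(1, 2)) = Mul(6, I, Pow(139145, Rational(1, 2)))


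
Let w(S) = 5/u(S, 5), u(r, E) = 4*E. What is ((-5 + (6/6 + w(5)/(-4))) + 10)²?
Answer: 9025/256 ≈ 35.254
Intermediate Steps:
w(S) = ¼ (w(S) = 5/((4*5)) = 5/20 = 5*(1/20) = ¼)
((-5 + (6/6 + w(5)/(-4))) + 10)² = ((-5 + (6/6 + (¼)/(-4))) + 10)² = ((-5 + (6*(⅙) + (¼)*(-¼))) + 10)² = ((-5 + (1 - 1/16)) + 10)² = ((-5 + 15/16) + 10)² = (-65/16 + 10)² = (95/16)² = 9025/256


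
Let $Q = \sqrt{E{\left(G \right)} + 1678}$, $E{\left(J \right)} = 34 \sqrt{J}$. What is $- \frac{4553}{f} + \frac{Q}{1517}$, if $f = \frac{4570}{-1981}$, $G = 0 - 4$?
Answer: $\frac{9019493}{4570} + \frac{\sqrt{1678 + 68 i}}{1517} \approx 1973.7 + 0.00054703 i$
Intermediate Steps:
$G = -4$ ($G = 0 - 4 = -4$)
$Q = \sqrt{1678 + 68 i}$ ($Q = \sqrt{34 \sqrt{-4} + 1678} = \sqrt{34 \cdot 2 i + 1678} = \sqrt{68 i + 1678} = \sqrt{1678 + 68 i} \approx 40.972 + 0.8298 i$)
$f = - \frac{4570}{1981}$ ($f = 4570 \left(- \frac{1}{1981}\right) = - \frac{4570}{1981} \approx -2.3069$)
$- \frac{4553}{f} + \frac{Q}{1517} = - \frac{4553}{- \frac{4570}{1981}} + \frac{\sqrt{1678 + 68 i}}{1517} = \left(-4553\right) \left(- \frac{1981}{4570}\right) + \sqrt{1678 + 68 i} \frac{1}{1517} = \frac{9019493}{4570} + \frac{\sqrt{1678 + 68 i}}{1517}$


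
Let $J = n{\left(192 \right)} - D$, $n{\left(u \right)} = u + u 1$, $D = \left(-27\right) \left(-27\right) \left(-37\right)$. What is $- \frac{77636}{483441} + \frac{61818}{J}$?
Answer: $\frac{9253822562}{4408498479} \approx 2.0991$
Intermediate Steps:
$D = -26973$ ($D = 729 \left(-37\right) = -26973$)
$n{\left(u \right)} = 2 u$ ($n{\left(u \right)} = u + u = 2 u$)
$J = 27357$ ($J = 2 \cdot 192 - -26973 = 384 + 26973 = 27357$)
$- \frac{77636}{483441} + \frac{61818}{J} = - \frac{77636}{483441} + \frac{61818}{27357} = \left(-77636\right) \frac{1}{483441} + 61818 \cdot \frac{1}{27357} = - \frac{77636}{483441} + \frac{20606}{9119} = \frac{9253822562}{4408498479}$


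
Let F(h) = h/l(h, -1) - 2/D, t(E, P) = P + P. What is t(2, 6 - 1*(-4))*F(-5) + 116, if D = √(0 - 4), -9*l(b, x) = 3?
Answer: 416 + 20*I ≈ 416.0 + 20.0*I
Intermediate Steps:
l(b, x) = -⅓ (l(b, x) = -⅑*3 = -⅓)
t(E, P) = 2*P
D = 2*I (D = √(-4) = 2*I ≈ 2.0*I)
F(h) = I - 3*h (F(h) = h/(-⅓) - 2*(-I/2) = h*(-3) - (-1)*I = -3*h + I = I - 3*h)
t(2, 6 - 1*(-4))*F(-5) + 116 = (2*(6 - 1*(-4)))*(I - 3*(-5)) + 116 = (2*(6 + 4))*(I + 15) + 116 = (2*10)*(15 + I) + 116 = 20*(15 + I) + 116 = (300 + 20*I) + 116 = 416 + 20*I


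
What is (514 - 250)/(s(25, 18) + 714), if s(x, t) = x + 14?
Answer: 88/251 ≈ 0.35060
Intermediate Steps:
s(x, t) = 14 + x
(514 - 250)/(s(25, 18) + 714) = (514 - 250)/((14 + 25) + 714) = 264/(39 + 714) = 264/753 = 264*(1/753) = 88/251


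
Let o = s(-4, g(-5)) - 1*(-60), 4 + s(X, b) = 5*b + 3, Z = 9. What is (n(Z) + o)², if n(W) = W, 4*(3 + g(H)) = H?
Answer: 34969/16 ≈ 2185.6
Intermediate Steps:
g(H) = -3 + H/4
s(X, b) = -1 + 5*b (s(X, b) = -4 + (5*b + 3) = -4 + (3 + 5*b) = -1 + 5*b)
o = 151/4 (o = (-1 + 5*(-3 + (¼)*(-5))) - 1*(-60) = (-1 + 5*(-3 - 5/4)) + 60 = (-1 + 5*(-17/4)) + 60 = (-1 - 85/4) + 60 = -89/4 + 60 = 151/4 ≈ 37.750)
(n(Z) + o)² = (9 + 151/4)² = (187/4)² = 34969/16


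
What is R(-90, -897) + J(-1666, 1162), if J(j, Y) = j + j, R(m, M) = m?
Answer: -3422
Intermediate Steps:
J(j, Y) = 2*j
R(-90, -897) + J(-1666, 1162) = -90 + 2*(-1666) = -90 - 3332 = -3422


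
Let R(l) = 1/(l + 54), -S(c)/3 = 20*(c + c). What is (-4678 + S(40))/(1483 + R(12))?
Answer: -625548/97879 ≈ -6.3910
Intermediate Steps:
S(c) = -120*c (S(c) = -60*(c + c) = -60*2*c = -120*c)
R(l) = 1/(54 + l)
(-4678 + S(40))/(1483 + R(12)) = (-4678 - 120*40)/(1483 + 1/(54 + 12)) = (-4678 - 4800)/(1483 + 1/66) = -9478/(1483 + 1/66) = -9478/97879/66 = -9478*66/97879 = -625548/97879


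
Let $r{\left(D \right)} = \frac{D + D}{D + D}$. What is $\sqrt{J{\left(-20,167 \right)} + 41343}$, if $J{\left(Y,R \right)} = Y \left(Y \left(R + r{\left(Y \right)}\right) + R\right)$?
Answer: $7 \sqrt{2147} \approx 324.35$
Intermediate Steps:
$r{\left(D \right)} = 1$ ($r{\left(D \right)} = \frac{2 D}{2 D} = 2 D \frac{1}{2 D} = 1$)
$J{\left(Y,R \right)} = Y \left(R + Y \left(1 + R\right)\right)$ ($J{\left(Y,R \right)} = Y \left(Y \left(R + 1\right) + R\right) = Y \left(Y \left(1 + R\right) + R\right) = Y \left(R + Y \left(1 + R\right)\right)$)
$\sqrt{J{\left(-20,167 \right)} + 41343} = \sqrt{- 20 \left(167 - 20 + 167 \left(-20\right)\right) + 41343} = \sqrt{- 20 \left(167 - 20 - 3340\right) + 41343} = \sqrt{\left(-20\right) \left(-3193\right) + 41343} = \sqrt{63860 + 41343} = \sqrt{105203} = 7 \sqrt{2147}$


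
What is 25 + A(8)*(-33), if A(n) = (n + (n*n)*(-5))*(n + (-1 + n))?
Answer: 154465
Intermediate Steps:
A(n) = (-1 + 2*n)*(n - 5*n**2) (A(n) = (n + n**2*(-5))*(-1 + 2*n) = (n - 5*n**2)*(-1 + 2*n) = (-1 + 2*n)*(n - 5*n**2))
25 + A(8)*(-33) = 25 + (8*(-1 - 10*8**2 + 7*8))*(-33) = 25 + (8*(-1 - 10*64 + 56))*(-33) = 25 + (8*(-1 - 640 + 56))*(-33) = 25 + (8*(-585))*(-33) = 25 - 4680*(-33) = 25 + 154440 = 154465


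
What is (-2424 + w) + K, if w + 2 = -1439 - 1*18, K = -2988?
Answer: -6871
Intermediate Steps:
w = -1459 (w = -2 + (-1439 - 1*18) = -2 + (-1439 - 18) = -2 - 1457 = -1459)
(-2424 + w) + K = (-2424 - 1459) - 2988 = -3883 - 2988 = -6871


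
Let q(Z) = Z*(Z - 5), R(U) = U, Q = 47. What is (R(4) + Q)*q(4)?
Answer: -204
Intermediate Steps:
q(Z) = Z*(-5 + Z)
(R(4) + Q)*q(4) = (4 + 47)*(4*(-5 + 4)) = 51*(4*(-1)) = 51*(-4) = -204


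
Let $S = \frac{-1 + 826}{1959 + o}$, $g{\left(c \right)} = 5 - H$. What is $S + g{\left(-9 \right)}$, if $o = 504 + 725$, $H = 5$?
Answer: $\frac{825}{3188} \approx 0.25878$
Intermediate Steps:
$o = 1229$
$g{\left(c \right)} = 0$ ($g{\left(c \right)} = 5 - 5 = 0$)
$S = \frac{825}{3188}$ ($S = \frac{-1 + 826}{1959 + 1229} = \frac{825}{3188} \approx 0.25878$)
$S + g{\left(-9 \right)} = \frac{825}{3188} + 0 = \frac{825}{3188}$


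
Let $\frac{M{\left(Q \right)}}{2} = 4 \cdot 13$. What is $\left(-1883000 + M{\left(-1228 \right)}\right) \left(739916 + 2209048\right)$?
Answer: $-5552592519744$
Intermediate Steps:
$M{\left(Q \right)} = 104$ ($M{\left(Q \right)} = 2 \cdot 4 \cdot 13 = 2 \cdot 52 = 104$)
$\left(-1883000 + M{\left(-1228 \right)}\right) \left(739916 + 2209048\right) = \left(-1883000 + 104\right) \left(739916 + 2209048\right) = \left(-1882896\right) 2948964 = -5552592519744$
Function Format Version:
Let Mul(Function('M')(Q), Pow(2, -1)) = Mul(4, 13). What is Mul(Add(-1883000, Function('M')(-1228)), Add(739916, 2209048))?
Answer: -5552592519744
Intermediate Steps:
Function('M')(Q) = 104 (Function('M')(Q) = Mul(2, Mul(4, 13)) = Mul(2, 52) = 104)
Mul(Add(-1883000, Function('M')(-1228)), Add(739916, 2209048)) = Mul(Add(-1883000, 104), Add(739916, 2209048)) = Mul(-1882896, 2948964) = -5552592519744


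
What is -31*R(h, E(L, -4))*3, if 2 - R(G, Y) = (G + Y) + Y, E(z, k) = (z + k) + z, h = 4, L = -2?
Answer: -1302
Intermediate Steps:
E(z, k) = k + 2*z (E(z, k) = (k + z) + z = k + 2*z)
R(G, Y) = 2 - G - 2*Y (R(G, Y) = 2 - ((G + Y) + Y) = 2 - (G + 2*Y) = 2 + (-G - 2*Y) = 2 - G - 2*Y)
-31*R(h, E(L, -4))*3 = -31*(2 - 1*4 - 2*(-4 + 2*(-2)))*3 = -31*(2 - 4 - 2*(-4 - 4))*3 = -31*(2 - 4 - 2*(-8))*3 = -31*(2 - 4 + 16)*3 = -31*14*3 = -434*3 = -1302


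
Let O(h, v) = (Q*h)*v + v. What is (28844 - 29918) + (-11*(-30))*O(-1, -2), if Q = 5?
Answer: 1566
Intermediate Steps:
O(h, v) = v + 5*h*v (O(h, v) = (5*h)*v + v = 5*h*v + v = v + 5*h*v)
(28844 - 29918) + (-11*(-30))*O(-1, -2) = (28844 - 29918) + (-11*(-30))*(-2*(1 + 5*(-1))) = -1074 + 330*(-2*(1 - 5)) = -1074 + 330*(-2*(-4)) = -1074 + 330*8 = -1074 + 2640 = 1566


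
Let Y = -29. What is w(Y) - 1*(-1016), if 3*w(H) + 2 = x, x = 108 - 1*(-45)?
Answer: 3199/3 ≈ 1066.3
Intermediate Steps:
x = 153 (x = 108 + 45 = 153)
w(H) = 151/3 (w(H) = -2/3 + (1/3)*153 = -2/3 + 51 = 151/3)
w(Y) - 1*(-1016) = 151/3 - 1*(-1016) = 151/3 + 1016 = 3199/3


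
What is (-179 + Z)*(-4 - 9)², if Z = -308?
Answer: -82303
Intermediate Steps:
(-179 + Z)*(-4 - 9)² = (-179 - 308)*(-4 - 9)² = -487*(-13)² = -487*169 = -82303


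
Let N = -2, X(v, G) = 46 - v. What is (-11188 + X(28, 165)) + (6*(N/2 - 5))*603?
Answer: -32878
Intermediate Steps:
(-11188 + X(28, 165)) + (6*(N/2 - 5))*603 = (-11188 + (46 - 1*28)) + (6*(-2/2 - 5))*603 = (-11188 + (46 - 28)) + (6*(-2*½ - 5))*603 = (-11188 + 18) + (6*(-1 - 5))*603 = -11170 + (6*(-6))*603 = -11170 - 36*603 = -11170 - 21708 = -32878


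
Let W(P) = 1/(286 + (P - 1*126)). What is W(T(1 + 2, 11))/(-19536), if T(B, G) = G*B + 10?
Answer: -1/3965808 ≈ -2.5216e-7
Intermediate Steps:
T(B, G) = 10 + B*G (T(B, G) = B*G + 10 = 10 + B*G)
W(P) = 1/(160 + P) (W(P) = 1/(286 + (P - 126)) = 1/(286 + (-126 + P)) = 1/(160 + P))
W(T(1 + 2, 11))/(-19536) = 1/((160 + (10 + (1 + 2)*11))*(-19536)) = -1/19536/(160 + (10 + 3*11)) = -1/19536/(160 + (10 + 33)) = -1/19536/(160 + 43) = -1/19536/203 = (1/203)*(-1/19536) = -1/3965808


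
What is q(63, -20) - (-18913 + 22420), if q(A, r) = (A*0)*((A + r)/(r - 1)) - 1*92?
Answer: -3599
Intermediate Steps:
q(A, r) = -92 (q(A, r) = 0*((A + r)/(-1 + r)) - 92 = 0 - 92 = -92)
q(63, -20) - (-18913 + 22420) = -92 - (-18913 + 22420) = -92 - 1*3507 = -92 - 3507 = -3599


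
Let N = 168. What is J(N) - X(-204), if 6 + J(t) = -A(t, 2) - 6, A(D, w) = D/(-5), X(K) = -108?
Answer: 648/5 ≈ 129.60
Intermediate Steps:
A(D, w) = -D/5 (A(D, w) = D*(-⅕) = -D/5)
J(t) = -12 + t/5 (J(t) = -6 + (-(-1)*t/5 - 6) = -6 + (t/5 - 6) = -6 + (-6 + t/5) = -12 + t/5)
J(N) - X(-204) = (-12 + (⅕)*168) - 1*(-108) = (-12 + 168/5) + 108 = 108/5 + 108 = 648/5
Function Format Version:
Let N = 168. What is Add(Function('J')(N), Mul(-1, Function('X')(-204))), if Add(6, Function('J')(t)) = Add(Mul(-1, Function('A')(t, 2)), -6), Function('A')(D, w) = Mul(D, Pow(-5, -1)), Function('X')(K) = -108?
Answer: Rational(648, 5) ≈ 129.60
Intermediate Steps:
Function('A')(D, w) = Mul(Rational(-1, 5), D) (Function('A')(D, w) = Mul(D, Rational(-1, 5)) = Mul(Rational(-1, 5), D))
Function('J')(t) = Add(-12, Mul(Rational(1, 5), t)) (Function('J')(t) = Add(-6, Add(Mul(-1, Mul(Rational(-1, 5), t)), -6)) = Add(-6, Add(Mul(Rational(1, 5), t), -6)) = Add(-6, Add(-6, Mul(Rational(1, 5), t))) = Add(-12, Mul(Rational(1, 5), t)))
Add(Function('J')(N), Mul(-1, Function('X')(-204))) = Add(Add(-12, Mul(Rational(1, 5), 168)), Mul(-1, -108)) = Add(Add(-12, Rational(168, 5)), 108) = Add(Rational(108, 5), 108) = Rational(648, 5)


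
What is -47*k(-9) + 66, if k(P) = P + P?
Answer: 912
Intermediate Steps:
k(P) = 2*P
-47*k(-9) + 66 = -94*(-9) + 66 = -47*(-18) + 66 = 846 + 66 = 912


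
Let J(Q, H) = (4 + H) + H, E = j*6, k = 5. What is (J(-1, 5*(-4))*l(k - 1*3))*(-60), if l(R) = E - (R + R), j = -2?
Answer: -34560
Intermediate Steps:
E = -12 (E = -2*6 = -12)
J(Q, H) = 4 + 2*H
l(R) = -12 - 2*R (l(R) = -12 - (R + R) = -12 - 2*R)
(J(-1, 5*(-4))*l(k - 1*3))*(-60) = ((4 + 2*(5*(-4)))*(-12 - 2*(5 - 1*3)))*(-60) = ((4 + 2*(-20))*(-12 - 2*(5 - 3)))*(-60) = ((4 - 40)*(-12 - 2*2))*(-60) = -36*(-12 - 4)*(-60) = -36*(-16)*(-60) = 576*(-60) = -34560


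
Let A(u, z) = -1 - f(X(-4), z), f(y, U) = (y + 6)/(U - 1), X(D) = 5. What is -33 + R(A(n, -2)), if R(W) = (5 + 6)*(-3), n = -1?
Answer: -66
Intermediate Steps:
f(y, U) = (6 + y)/(-1 + U)
A(u, z) = -1 - 11/(-1 + z) (A(u, z) = -1 - (6 + 5)/(-1 + z) = -1 - 11/(-1 + z))
R(W) = -33 (R(W) = 11*(-3) = -33)
-33 + R(A(n, -2)) = -33 - 33 = -66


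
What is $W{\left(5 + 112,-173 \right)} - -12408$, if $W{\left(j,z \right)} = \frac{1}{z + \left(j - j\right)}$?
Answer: $\frac{2146583}{173} \approx 12408.0$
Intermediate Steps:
$W{\left(j,z \right)} = \frac{1}{z}$ ($W{\left(j,z \right)} = \frac{1}{z + 0} = \frac{1}{z}$)
$W{\left(5 + 112,-173 \right)} - -12408 = \frac{1}{-173} - -12408 = - \frac{1}{173} + 12408 = \frac{2146583}{173}$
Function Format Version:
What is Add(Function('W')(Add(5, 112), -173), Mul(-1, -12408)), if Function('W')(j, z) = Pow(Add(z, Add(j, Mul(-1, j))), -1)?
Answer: Rational(2146583, 173) ≈ 12408.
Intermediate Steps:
Function('W')(j, z) = Pow(z, -1) (Function('W')(j, z) = Pow(Add(z, 0), -1) = Pow(z, -1))
Add(Function('W')(Add(5, 112), -173), Mul(-1, -12408)) = Add(Pow(-173, -1), Mul(-1, -12408)) = Add(Rational(-1, 173), 12408) = Rational(2146583, 173)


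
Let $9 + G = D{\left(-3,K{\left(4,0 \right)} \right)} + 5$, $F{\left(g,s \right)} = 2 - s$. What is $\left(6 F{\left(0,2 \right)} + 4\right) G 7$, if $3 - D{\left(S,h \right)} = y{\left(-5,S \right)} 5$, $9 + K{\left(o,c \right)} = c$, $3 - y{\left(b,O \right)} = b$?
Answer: $-1148$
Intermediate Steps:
$y{\left(b,O \right)} = 3 - b$
$K{\left(o,c \right)} = -9 + c$
$D{\left(S,h \right)} = -37$ ($D{\left(S,h \right)} = 3 - \left(3 - -5\right) 5 = 3 - \left(3 + 5\right) 5 = 3 - 8 \cdot 5 = 3 - 40 = -37$)
$G = -41$ ($G = -9 + \left(-37 + 5\right) = -9 - 32 = -41$)
$\left(6 F{\left(0,2 \right)} + 4\right) G 7 = \left(6 \left(2 - 2\right) + 4\right) \left(-41\right) 7 = \left(6 \cdot 0 + 4\right) \left(-41\right) 7 = \left(0 + 4\right) \left(-41\right) 7 = 4 \left(-41\right) 7 = \left(-164\right) 7 = -1148$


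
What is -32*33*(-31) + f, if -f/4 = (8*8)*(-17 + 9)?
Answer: 34784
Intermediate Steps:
f = 2048 (f = -4*8*8*(-17 + 9) = -256*(-8) = -4*(-512) = 2048)
-32*33*(-31) + f = -32*33*(-31) + 2048 = -1056*(-31) + 2048 = 32736 + 2048 = 34784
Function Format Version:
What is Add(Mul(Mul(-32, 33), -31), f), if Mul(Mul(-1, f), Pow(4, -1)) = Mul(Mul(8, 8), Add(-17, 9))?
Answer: 34784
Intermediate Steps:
f = 2048 (f = Mul(-4, Mul(Mul(8, 8), Add(-17, 9))) = Mul(-4, Mul(64, -8)) = Mul(-4, -512) = 2048)
Add(Mul(Mul(-32, 33), -31), f) = Add(Mul(Mul(-32, 33), -31), 2048) = Add(Mul(-1056, -31), 2048) = Add(32736, 2048) = 34784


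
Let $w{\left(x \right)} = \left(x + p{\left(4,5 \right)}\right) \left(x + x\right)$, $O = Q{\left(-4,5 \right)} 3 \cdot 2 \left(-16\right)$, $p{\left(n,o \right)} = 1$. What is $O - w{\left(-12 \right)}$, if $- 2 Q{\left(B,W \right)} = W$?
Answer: $-24$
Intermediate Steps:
$Q{\left(B,W \right)} = - \frac{W}{2}$
$O = 240$ ($O = \left(- \frac{1}{2}\right) 5 \cdot 3 \cdot 2 \left(-16\right) = \left(- \frac{5}{2}\right) 6 \left(-16\right) = \left(-15\right) \left(-16\right) = 240$)
$w{\left(x \right)} = 2 x \left(1 + x\right)$ ($w{\left(x \right)} = \left(x + 1\right) \left(x + x\right) = \left(1 + x\right) 2 x = 2 x \left(1 + x\right)$)
$O - w{\left(-12 \right)} = 240 - 2 \left(-12\right) \left(1 - 12\right) = 240 - 2 \left(-12\right) \left(-11\right) = 240 - 264 = -24$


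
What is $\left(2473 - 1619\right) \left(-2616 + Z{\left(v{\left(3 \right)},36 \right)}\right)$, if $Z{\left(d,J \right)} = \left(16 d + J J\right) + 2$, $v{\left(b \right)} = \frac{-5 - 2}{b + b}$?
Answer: $- \frac{3424540}{3} \approx -1.1415 \cdot 10^{6}$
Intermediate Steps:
$v{\left(b \right)} = - \frac{7}{2 b}$
$Z{\left(d,J \right)} = 2 + J^{2} + 16 d$ ($Z{\left(d,J \right)} = \left(16 d + J^{2}\right) + 2 = \left(J^{2} + 16 d\right) + 2 = 2 + J^{2} + 16 d$)
$\left(2473 - 1619\right) \left(-2616 + Z{\left(v{\left(3 \right)},36 \right)}\right) = \left(2473 - 1619\right) \left(-2616 + \left(2 + 36^{2} + 16 \left(- \frac{7}{2 \cdot 3}\right)\right)\right) = 854 \left(-2616 + \left(2 + 1296 + 16 \left(\left(- \frac{7}{2}\right) \frac{1}{3}\right)\right)\right) = 854 \left(-2616 + \left(2 + 1296 + 16 \left(- \frac{7}{6}\right)\right)\right) = 854 \left(-2616 + \left(2 + 1296 - \frac{56}{3}\right)\right) = 854 \left(-2616 + \frac{3838}{3}\right) = 854 \left(- \frac{4010}{3}\right) = - \frac{3424540}{3}$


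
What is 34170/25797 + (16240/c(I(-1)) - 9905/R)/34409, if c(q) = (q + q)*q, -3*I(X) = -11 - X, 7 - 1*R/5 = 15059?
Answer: 29968817304487/22268153902660 ≈ 1.3458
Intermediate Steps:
R = -75260 (R = 35 - 5*15059 = 35 - 75295 = -75260)
I(X) = 11/3 + X/3 (I(X) = -(-11 - X)/3 = 11/3 + X/3)
c(q) = 2*q² (c(q) = (2*q)*q = 2*q²)
34170/25797 + (16240/c(I(-1)) - 9905/R)/34409 = 34170/25797 + (16240/((2*(11/3 + (⅓)*(-1))²)) - 9905/(-75260))/34409 = 34170*(1/25797) + (16240/((2*(11/3 - ⅓)²)) - 9905*(-1/75260))*(1/34409) = 11390/8599 + (16240/((2*(10/3)²)) + 1981/15052)*(1/34409) = 11390/8599 + (16240/((2*(100/9))) + 1981/15052)*(1/34409) = 11390/8599 + (16240/(200/9) + 1981/15052)*(1/34409) = 11390/8599 + (16240*(9/200) + 1981/15052)*(1/34409) = 11390/8599 + (3654/5 + 1981/15052)*(1/34409) = 11390/8599 + (55009913/75260)*(1/34409) = 11390/8599 + 55009913/2589621340 = 29968817304487/22268153902660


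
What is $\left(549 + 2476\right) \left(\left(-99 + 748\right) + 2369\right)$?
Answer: $9129450$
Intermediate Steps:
$\left(549 + 2476\right) \left(\left(-99 + 748\right) + 2369\right) = 3025 \left(649 + 2369\right) = 3025 \cdot 3018 = 9129450$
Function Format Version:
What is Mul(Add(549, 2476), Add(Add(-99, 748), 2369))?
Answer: 9129450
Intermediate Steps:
Mul(Add(549, 2476), Add(Add(-99, 748), 2369)) = Mul(3025, Add(649, 2369)) = Mul(3025, 3018) = 9129450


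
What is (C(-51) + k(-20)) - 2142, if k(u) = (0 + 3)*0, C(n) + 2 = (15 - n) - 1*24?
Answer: -2102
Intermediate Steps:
C(n) = -11 - n (C(n) = -2 + ((15 - n) - 1*24) = -2 + ((15 - n) - 24) = -2 + (-9 - n) = -11 - n)
k(u) = 0 (k(u) = 3*0 = 0)
(C(-51) + k(-20)) - 2142 = ((-11 - 1*(-51)) + 0) - 2142 = ((-11 + 51) + 0) - 2142 = (40 + 0) - 2142 = 40 - 2142 = -2102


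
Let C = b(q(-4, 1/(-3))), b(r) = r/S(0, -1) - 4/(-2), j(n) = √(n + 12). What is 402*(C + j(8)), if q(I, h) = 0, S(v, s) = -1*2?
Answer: 804 + 804*√5 ≈ 2601.8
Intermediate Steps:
S(v, s) = -2
j(n) = √(12 + n)
b(r) = 2 - r/2 (b(r) = r/(-2) - 4/(-2) = r*(-½) - 4*(-½) = -r/2 + 2 = 2 - r/2)
C = 2 (C = 2 - ½*0 = 2 + 0 = 2)
402*(C + j(8)) = 402*(2 + √(12 + 8)) = 402*(2 + √20) = 402*(2 + 2*√5) = 804 + 804*√5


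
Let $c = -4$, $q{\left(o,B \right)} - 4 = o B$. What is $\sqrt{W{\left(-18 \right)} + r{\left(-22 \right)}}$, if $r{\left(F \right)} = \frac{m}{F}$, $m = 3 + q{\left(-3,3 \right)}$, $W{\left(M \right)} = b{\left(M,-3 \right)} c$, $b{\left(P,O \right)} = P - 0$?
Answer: $\frac{\sqrt{8723}}{11} \approx 8.4906$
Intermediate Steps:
$b{\left(P,O \right)} = P$ ($b{\left(P,O \right)} = P + 0 = P$)
$q{\left(o,B \right)} = 4 + B o$ ($q{\left(o,B \right)} = 4 + o B = 4 + B o$)
$W{\left(M \right)} = - 4 M$ ($W{\left(M \right)} = M \left(-4\right) = - 4 M$)
$m = -2$ ($m = 3 + \left(4 + 3 \left(-3\right)\right) = 3 + \left(4 - 9\right) = 3 - 5 = -2$)
$r{\left(F \right)} = - \frac{2}{F}$
$\sqrt{W{\left(-18 \right)} + r{\left(-22 \right)}} = \sqrt{\left(-4\right) \left(-18\right) - \frac{2}{-22}} = \sqrt{72 - - \frac{1}{11}} = \sqrt{72 + \frac{1}{11}} = \sqrt{\frac{793}{11}} = \frac{\sqrt{8723}}{11}$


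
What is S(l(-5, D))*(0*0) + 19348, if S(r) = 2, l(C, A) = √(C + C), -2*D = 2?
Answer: 19348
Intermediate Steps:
D = -1 (D = -½*2 = -1)
l(C, A) = √2*√C (l(C, A) = √(2*C) = √2*√C)
S(l(-5, D))*(0*0) + 19348 = 2*(0*0) + 19348 = 2*0 + 19348 = 0 + 19348 = 19348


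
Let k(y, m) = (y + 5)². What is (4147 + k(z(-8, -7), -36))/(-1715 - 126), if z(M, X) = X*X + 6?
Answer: -7747/1841 ≈ -4.2080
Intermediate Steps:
z(M, X) = 6 + X² (z(M, X) = X² + 6 = 6 + X²)
k(y, m) = (5 + y)²
(4147 + k(z(-8, -7), -36))/(-1715 - 126) = (4147 + (5 + (6 + (-7)²))²)/(-1715 - 126) = (4147 + (5 + (6 + 49))²)/(-1841) = (4147 + (5 + 55)²)*(-1/1841) = (4147 + 60²)*(-1/1841) = (4147 + 3600)*(-1/1841) = 7747*(-1/1841) = -7747/1841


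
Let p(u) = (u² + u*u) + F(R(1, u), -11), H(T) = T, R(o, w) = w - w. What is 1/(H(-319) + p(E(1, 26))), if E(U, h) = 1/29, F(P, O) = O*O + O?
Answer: -841/175767 ≈ -0.0047847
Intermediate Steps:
R(o, w) = 0
F(P, O) = O + O² (F(P, O) = O² + O = O + O²)
E(U, h) = 1/29
p(u) = 110 + 2*u² (p(u) = (u² + u*u) - 11*(1 - 11) = (u² + u²) - 11*(-10) = 2*u² + 110 = 110 + 2*u²)
1/(H(-319) + p(E(1, 26))) = 1/(-319 + (110 + 2*(1/29)²)) = 1/(-319 + (110 + 2*(1/841))) = 1/(-319 + (110 + 2/841)) = 1/(-319 + 92512/841) = 1/(-175767/841) = -841/175767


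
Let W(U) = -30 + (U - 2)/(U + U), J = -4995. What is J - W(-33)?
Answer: -327725/66 ≈ -4965.5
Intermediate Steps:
W(U) = -30 + (-2 + U)/(2*U) (W(U) = -30 + (-2 + U)/((2*U)) = -30 + (-2 + U)*(1/(2*U)) = -30 + (-2 + U)/(2*U))
J - W(-33) = -4995 - (-59/2 - 1/(-33)) = -4995 - (-59/2 - 1*(-1/33)) = -4995 - (-59/2 + 1/33) = -4995 - 1*(-1945/66) = -4995 + 1945/66 = -327725/66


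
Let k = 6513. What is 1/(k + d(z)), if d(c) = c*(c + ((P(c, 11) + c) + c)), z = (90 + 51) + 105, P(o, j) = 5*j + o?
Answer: 1/262107 ≈ 3.8152e-6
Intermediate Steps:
P(o, j) = o + 5*j
z = 246 (z = 141 + 105 = 246)
d(c) = c*(55 + 4*c) (d(c) = c*(c + (((c + 5*11) + c) + c)) = c*(c + (((c + 55) + c) + c)) = c*(c + (((55 + c) + c) + c)) = c*(c + ((55 + 2*c) + c)) = c*(c + (55 + 3*c)) = c*(55 + 4*c))
1/(k + d(z)) = 1/(6513 + 246*(55 + 4*246)) = 1/(6513 + 246*(55 + 984)) = 1/(6513 + 246*1039) = 1/(6513 + 255594) = 1/262107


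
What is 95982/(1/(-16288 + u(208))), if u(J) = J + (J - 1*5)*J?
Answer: 2509353408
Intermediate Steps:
u(J) = J + J*(-5 + J) (u(J) = J + (J - 5)*J = J + (-5 + J)*J = J + J*(-5 + J))
95982/(1/(-16288 + u(208))) = 95982/(1/(-16288 + 208*(-4 + 208))) = 95982/(1/(-16288 + 208*204)) = 95982/(1/(-16288 + 42432)) = 95982/(1/26144) = 95982*26144 = 2509353408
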